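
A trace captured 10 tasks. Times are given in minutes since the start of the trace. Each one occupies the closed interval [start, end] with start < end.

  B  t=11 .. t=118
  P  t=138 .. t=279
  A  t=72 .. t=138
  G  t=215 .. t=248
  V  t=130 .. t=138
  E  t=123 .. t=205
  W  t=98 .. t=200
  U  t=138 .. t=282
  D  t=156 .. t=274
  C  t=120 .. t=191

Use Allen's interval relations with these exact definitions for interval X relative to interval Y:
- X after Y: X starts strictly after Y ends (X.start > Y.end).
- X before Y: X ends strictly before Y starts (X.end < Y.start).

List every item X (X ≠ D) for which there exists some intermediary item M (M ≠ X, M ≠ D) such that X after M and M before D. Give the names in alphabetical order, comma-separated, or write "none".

C, E, G, P, U, V

Target D = [t=156, t=274].
Intermediaries M with M before D: A, B, V.
Via A — items with X after A: G.
Via B — items with X after B: C, E, G, P, U, V.
Via V — items with X after V: G.
Union: C, E, G, P, U, V.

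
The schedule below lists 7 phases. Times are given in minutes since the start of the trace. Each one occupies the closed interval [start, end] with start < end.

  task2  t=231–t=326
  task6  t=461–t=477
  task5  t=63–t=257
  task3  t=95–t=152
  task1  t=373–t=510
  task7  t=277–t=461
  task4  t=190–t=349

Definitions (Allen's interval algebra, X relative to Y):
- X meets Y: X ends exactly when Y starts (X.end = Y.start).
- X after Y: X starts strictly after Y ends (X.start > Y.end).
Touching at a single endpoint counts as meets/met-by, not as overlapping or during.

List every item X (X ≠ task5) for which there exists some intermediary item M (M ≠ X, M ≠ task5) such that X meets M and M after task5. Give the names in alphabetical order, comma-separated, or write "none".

Target task5 = [t=63, t=257].
Intermediaries M with M after task5: task1, task6, task7.
Via task1 — items with X meets task1: none.
Via task6 — items with X meets task6: task7.
Via task7 — items with X meets task7: none.
Union: task7.

task7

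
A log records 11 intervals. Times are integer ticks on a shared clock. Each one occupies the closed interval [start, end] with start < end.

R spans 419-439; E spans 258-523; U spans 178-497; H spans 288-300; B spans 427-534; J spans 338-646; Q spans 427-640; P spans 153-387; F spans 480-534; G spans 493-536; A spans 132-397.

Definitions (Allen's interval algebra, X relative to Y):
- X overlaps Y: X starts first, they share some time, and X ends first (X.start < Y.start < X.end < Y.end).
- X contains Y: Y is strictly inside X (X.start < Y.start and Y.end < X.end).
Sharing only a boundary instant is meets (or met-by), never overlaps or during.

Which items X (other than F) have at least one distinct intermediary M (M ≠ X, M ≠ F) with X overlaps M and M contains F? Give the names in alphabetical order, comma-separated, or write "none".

Target F = [480, 534].
Intermediaries M with M contains F: J, Q.
Via J — items with X overlaps J: A, E, P, U.
Via Q — items with X overlaps Q: E, R, U.
Union: A, E, P, R, U.

A, E, P, R, U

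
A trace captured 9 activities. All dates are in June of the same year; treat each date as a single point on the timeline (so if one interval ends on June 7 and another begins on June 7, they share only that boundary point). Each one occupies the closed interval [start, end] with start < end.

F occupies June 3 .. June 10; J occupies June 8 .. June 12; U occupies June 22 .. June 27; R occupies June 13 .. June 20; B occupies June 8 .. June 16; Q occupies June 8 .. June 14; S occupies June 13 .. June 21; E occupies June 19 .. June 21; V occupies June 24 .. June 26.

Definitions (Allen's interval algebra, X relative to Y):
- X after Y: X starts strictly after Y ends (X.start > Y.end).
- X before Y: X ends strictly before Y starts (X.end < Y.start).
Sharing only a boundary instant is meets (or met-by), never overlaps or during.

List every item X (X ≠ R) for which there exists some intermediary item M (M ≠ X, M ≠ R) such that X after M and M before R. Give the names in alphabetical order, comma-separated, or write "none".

E, S, U, V

Target R = [June 13, June 20].
Intermediaries M with M before R: F, J.
Via F — items with X after F: E, S, U, V.
Via J — items with X after J: E, S, U, V.
Union: E, S, U, V.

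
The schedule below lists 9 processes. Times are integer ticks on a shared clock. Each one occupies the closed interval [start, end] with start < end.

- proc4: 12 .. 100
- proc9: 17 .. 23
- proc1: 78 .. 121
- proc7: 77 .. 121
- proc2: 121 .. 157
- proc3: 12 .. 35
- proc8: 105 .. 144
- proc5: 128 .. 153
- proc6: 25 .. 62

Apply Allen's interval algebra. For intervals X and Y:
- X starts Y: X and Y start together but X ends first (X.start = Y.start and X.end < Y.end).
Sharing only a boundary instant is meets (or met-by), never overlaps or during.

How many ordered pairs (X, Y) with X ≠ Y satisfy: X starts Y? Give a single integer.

1

Checking all 72 ordered pairs for relation 'starts'; matching pairs in alphabetical order:
(proc3, proc4): proc3 starts proc4 ✓
Count: 1.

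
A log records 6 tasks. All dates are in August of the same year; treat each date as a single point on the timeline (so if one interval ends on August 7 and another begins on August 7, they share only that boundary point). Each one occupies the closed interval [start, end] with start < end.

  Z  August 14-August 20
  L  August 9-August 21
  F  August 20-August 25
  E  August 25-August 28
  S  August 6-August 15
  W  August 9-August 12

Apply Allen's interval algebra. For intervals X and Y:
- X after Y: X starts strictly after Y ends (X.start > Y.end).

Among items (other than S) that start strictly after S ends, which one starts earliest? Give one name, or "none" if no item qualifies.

F

Target S = [August 6, August 15].
E [August 25, August 28] → after → candidate.
F [August 20, August 25] → after → candidate.
L [August 9, August 21] → overlapped-by → excluded.
W [August 9, August 12] → during → excluded.
Z [August 14, August 20] → overlapped-by → excluded.
Among candidates, earliest start is August 20 → F.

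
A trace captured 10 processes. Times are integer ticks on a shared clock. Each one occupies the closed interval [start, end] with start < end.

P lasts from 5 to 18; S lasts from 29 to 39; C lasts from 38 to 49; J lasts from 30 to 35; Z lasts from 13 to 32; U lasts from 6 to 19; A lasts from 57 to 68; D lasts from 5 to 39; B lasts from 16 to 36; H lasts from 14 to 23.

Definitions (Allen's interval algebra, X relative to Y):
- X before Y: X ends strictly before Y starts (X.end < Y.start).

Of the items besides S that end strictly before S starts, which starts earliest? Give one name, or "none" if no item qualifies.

Target S = [29, 39].
A [57, 68] → after → excluded.
B [16, 36] → overlaps → excluded.
C [38, 49] → overlapped-by → excluded.
D [5, 39] → finished-by → excluded.
H [14, 23] → before → candidate.
J [30, 35] → during → excluded.
P [5, 18] → before → candidate.
U [6, 19] → before → candidate.
Z [13, 32] → overlaps → excluded.
Among candidates, earliest start is 5 → P.

P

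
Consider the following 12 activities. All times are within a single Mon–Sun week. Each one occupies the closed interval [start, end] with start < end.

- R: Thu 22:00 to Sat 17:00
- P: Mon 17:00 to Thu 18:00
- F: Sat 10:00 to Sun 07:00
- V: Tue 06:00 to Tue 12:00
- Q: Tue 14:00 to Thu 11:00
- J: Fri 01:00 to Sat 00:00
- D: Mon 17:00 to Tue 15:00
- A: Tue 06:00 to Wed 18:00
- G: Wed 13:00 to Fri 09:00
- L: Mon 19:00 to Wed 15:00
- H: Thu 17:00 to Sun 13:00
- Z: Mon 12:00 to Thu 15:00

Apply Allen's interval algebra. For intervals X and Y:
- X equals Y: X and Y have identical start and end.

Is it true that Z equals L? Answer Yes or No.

No

Z = [Mon 12:00, Thu 15:00], L = [Mon 19:00, Wed 15:00].
Actual relation of Z to L: contains.
Asked whether 'equals' holds → No.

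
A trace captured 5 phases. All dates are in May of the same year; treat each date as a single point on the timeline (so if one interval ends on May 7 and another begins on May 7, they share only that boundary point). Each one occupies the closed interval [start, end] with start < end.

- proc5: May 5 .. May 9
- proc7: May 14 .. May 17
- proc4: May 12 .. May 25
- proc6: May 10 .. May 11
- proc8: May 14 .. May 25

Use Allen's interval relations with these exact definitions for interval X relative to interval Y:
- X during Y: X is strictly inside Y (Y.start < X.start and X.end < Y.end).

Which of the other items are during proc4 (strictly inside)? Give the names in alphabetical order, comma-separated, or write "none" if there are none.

proc7

Target proc4 = [May 12, May 25].
proc5 [May 5, May 9] → before → no.
proc6 [May 10, May 11] → before → no.
proc7 [May 14, May 17] → during → yes.
proc8 [May 14, May 25] → finishes → no.
Result: proc7.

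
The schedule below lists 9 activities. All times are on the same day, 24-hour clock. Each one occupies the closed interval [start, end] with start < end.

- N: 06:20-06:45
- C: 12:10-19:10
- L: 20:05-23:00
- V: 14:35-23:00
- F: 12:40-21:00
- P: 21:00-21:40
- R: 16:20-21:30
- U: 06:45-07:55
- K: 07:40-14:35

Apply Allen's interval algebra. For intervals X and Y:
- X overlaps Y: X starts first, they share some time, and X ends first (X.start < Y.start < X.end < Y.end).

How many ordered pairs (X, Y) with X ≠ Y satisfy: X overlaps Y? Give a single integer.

11

Checking all 72 ordered pairs for relation 'overlaps'; matching pairs in alphabetical order:
(C, F): C overlaps F ✓
(C, R): C overlaps R ✓
(C, V): C overlaps V ✓
(F, L): F overlaps L ✓
(F, R): F overlaps R ✓
(F, V): F overlaps V ✓
(K, C): K overlaps C ✓
(K, F): K overlaps F ✓
(R, L): R overlaps L ✓
(R, P): R overlaps P ✓
(U, K): U overlaps K ✓
Count: 11.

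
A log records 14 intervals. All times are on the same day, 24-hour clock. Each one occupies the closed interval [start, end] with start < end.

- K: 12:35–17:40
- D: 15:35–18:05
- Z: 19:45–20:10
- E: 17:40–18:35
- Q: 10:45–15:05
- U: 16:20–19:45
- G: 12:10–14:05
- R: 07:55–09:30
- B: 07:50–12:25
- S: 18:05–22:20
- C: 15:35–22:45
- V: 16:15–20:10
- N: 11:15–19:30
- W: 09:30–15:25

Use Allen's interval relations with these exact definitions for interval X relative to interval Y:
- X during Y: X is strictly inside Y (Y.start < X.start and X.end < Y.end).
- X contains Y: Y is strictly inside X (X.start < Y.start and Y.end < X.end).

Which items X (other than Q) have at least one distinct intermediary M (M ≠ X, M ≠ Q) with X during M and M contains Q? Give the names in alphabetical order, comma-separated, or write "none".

Target Q = [10:45, 15:05].
Intermediaries M with M contains Q: W.
Via W — items with X during W: G.
Union: G.

G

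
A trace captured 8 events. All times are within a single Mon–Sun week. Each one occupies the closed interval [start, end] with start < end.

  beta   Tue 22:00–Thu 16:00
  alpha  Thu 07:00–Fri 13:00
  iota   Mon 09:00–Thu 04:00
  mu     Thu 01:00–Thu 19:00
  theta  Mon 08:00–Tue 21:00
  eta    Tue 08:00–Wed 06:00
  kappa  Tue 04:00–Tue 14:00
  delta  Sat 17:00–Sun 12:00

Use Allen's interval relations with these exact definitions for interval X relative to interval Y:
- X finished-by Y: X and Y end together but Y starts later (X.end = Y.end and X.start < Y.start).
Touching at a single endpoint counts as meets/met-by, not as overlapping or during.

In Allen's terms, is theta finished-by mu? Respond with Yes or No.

theta = [Mon 08:00, Tue 21:00], mu = [Thu 01:00, Thu 19:00].
Actual relation of theta to mu: before.
Asked whether 'finished-by' holds → No.

No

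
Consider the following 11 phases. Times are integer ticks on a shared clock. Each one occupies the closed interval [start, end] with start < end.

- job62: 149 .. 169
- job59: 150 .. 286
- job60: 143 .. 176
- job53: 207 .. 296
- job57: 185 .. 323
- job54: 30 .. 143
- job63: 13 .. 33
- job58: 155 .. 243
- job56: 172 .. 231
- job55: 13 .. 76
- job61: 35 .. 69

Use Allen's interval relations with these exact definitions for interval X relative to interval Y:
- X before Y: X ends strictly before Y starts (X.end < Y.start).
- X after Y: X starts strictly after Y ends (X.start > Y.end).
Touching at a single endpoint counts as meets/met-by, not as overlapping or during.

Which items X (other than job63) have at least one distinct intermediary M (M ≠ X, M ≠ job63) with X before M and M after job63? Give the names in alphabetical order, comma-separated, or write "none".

job54, job55, job60, job61, job62

Target job63 = [13, 33].
Intermediaries M with M after job63: job53, job56, job57, job58, job59, job60, job61, job62.
Via job53 — items with X before job53: job54, job55, job60, job61, job62.
Via job56 — items with X before job56: job54, job55, job61, job62.
Via job57 — items with X before job57: job54, job55, job60, job61, job62.
Via job58 — items with X before job58: job54, job55, job61.
Via job59 — items with X before job59: job54, job55, job61.
Via job60 — items with X before job60: job55, job61.
Via job61 — items with X before job61: none.
Via job62 — items with X before job62: job54, job55, job61.
Union: job54, job55, job60, job61, job62.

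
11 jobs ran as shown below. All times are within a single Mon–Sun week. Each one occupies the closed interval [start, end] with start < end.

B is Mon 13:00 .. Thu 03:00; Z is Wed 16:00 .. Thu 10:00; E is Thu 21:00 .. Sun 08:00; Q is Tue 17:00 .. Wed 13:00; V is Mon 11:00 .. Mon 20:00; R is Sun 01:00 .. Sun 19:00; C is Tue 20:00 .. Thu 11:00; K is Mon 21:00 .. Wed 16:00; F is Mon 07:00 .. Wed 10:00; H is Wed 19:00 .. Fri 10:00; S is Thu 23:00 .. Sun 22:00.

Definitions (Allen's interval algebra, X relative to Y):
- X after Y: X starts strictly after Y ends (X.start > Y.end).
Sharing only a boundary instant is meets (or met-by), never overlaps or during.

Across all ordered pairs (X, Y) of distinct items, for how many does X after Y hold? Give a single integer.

Checking all 110 ordered pairs for relation 'after'; matching pairs in alphabetical order:
(C, V): C after V ✓
(E, B): E after B ✓
(E, C): E after C ✓
(E, F): E after F ✓
(E, K): E after K ✓
(E, Q): E after Q ✓
(E, V): E after V ✓
(E, Z): E after Z ✓
(H, F): H after F ✓
(H, K): H after K ✓
(H, Q): H after Q ✓
(H, V): H after V ✓
(K, V): K after V ✓
(Q, V): Q after V ✓
(R, B): R after B ✓
(R, C): R after C ✓
(R, F): R after F ✓
(R, H): R after H ✓
(R, K): R after K ✓
(R, Q): R after Q ✓
(R, V): R after V ✓
(R, Z): R after Z ✓
(S, B): S after B ✓
(S, C): S after C ✓
... plus 8 further pairs not listed.
Count: 32.

32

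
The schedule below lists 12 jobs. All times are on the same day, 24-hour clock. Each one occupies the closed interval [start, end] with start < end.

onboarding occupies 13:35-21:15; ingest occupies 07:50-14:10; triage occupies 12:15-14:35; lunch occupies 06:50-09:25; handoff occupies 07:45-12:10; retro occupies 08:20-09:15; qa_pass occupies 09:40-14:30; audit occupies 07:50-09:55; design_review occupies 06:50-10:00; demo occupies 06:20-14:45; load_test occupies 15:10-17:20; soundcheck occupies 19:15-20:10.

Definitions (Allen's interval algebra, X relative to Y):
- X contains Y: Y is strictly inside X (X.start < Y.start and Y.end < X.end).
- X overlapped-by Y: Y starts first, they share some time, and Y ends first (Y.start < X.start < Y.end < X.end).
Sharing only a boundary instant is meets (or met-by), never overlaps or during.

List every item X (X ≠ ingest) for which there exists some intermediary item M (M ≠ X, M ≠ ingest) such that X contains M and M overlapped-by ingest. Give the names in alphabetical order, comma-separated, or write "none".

demo

Target ingest = [07:50, 14:10].
Intermediaries M with M overlapped-by ingest: onboarding, qa_pass, triage.
Via onboarding — items with X contains onboarding: none.
Via qa_pass — items with X contains qa_pass: demo.
Via triage — items with X contains triage: demo.
Union: demo.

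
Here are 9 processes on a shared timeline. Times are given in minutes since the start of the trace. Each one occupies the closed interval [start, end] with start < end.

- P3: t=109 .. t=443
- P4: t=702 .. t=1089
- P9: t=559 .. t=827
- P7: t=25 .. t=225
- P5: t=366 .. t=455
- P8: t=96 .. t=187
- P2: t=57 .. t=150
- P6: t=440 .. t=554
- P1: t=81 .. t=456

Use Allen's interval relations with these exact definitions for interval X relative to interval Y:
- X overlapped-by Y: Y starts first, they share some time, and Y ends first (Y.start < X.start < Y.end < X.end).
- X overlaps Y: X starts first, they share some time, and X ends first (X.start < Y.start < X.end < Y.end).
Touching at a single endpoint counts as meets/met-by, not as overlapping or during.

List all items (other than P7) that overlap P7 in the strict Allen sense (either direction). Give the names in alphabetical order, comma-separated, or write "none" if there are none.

P1, P3

Target P7 = [t=25, t=225].
P1 [t=81, t=456] → overlapped-by → yes.
P2 [t=57, t=150] → during → no.
P3 [t=109, t=443] → overlapped-by → yes.
P4 [t=702, t=1089] → after → no.
P5 [t=366, t=455] → after → no.
P6 [t=440, t=554] → after → no.
P8 [t=96, t=187] → during → no.
P9 [t=559, t=827] → after → no.
Result: P1, P3.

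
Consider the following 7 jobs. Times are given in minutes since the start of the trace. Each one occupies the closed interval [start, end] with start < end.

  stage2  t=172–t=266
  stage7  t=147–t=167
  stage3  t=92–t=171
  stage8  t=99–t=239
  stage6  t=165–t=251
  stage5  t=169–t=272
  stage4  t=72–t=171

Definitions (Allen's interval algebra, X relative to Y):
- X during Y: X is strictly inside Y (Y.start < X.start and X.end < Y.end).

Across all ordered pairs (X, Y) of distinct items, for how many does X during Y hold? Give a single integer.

4

Checking all 42 ordered pairs for relation 'during'; matching pairs in alphabetical order:
(stage2, stage5): stage2 during stage5 ✓
(stage7, stage3): stage7 during stage3 ✓
(stage7, stage4): stage7 during stage4 ✓
(stage7, stage8): stage7 during stage8 ✓
Count: 4.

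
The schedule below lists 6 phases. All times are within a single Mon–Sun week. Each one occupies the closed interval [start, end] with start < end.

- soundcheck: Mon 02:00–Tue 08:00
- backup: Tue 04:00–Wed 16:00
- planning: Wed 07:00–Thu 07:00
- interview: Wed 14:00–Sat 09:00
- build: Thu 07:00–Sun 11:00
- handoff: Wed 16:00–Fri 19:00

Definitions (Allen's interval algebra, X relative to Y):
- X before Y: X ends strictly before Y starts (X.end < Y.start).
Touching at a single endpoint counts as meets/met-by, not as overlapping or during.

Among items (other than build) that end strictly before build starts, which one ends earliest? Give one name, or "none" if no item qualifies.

Target build = [Thu 07:00, Sun 11:00].
backup [Tue 04:00, Wed 16:00] → before → candidate.
handoff [Wed 16:00, Fri 19:00] → overlaps → excluded.
interview [Wed 14:00, Sat 09:00] → overlaps → excluded.
planning [Wed 07:00, Thu 07:00] → meets → excluded.
soundcheck [Mon 02:00, Tue 08:00] → before → candidate.
Among candidates, earliest end is Tue 08:00 → soundcheck.

soundcheck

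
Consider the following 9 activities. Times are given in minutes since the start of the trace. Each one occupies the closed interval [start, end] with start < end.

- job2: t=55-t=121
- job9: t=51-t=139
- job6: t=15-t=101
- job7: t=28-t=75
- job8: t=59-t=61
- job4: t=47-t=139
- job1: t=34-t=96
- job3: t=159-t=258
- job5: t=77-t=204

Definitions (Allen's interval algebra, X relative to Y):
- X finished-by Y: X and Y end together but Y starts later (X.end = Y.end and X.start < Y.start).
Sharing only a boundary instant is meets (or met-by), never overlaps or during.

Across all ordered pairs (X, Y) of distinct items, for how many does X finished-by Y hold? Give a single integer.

Checking all 72 ordered pairs for relation 'finished-by'; matching pairs in alphabetical order:
(job4, job9): job4 finished-by job9 ✓
Count: 1.

1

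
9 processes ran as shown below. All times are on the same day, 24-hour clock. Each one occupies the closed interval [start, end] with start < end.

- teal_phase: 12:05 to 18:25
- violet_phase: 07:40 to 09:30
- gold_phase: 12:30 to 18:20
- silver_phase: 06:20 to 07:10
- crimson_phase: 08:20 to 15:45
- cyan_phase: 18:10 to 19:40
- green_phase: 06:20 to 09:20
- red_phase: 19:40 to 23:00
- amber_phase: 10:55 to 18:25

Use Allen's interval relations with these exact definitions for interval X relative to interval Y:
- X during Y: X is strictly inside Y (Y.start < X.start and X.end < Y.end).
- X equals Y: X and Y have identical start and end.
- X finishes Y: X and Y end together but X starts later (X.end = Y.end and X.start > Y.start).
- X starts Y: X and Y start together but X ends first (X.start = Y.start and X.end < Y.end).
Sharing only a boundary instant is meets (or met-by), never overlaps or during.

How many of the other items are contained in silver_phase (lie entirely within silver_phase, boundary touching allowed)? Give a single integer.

Target silver_phase = [06:20, 07:10].
amber_phase [10:55, 18:25] → after → no.
crimson_phase [08:20, 15:45] → after → no.
cyan_phase [18:10, 19:40] → after → no.
gold_phase [12:30, 18:20] → after → no.
green_phase [06:20, 09:20] → started-by → no.
red_phase [19:40, 23:00] → after → no.
teal_phase [12:05, 18:25] → after → no.
violet_phase [07:40, 09:30] → after → no.
Total: 0.

0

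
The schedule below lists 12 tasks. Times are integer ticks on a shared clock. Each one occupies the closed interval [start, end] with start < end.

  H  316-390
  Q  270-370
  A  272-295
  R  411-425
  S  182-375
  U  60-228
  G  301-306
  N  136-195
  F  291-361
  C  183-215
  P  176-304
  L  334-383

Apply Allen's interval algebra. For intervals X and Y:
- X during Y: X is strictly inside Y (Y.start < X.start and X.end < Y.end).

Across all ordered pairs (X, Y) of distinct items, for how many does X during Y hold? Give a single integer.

14

Checking all 132 ordered pairs for relation 'during'; matching pairs in alphabetical order:
(A, P): A during P ✓
(A, Q): A during Q ✓
(A, S): A during S ✓
(C, P): C during P ✓
(C, S): C during S ✓
(C, U): C during U ✓
(F, Q): F during Q ✓
(F, S): F during S ✓
(G, F): G during F ✓
(G, Q): G during Q ✓
(G, S): G during S ✓
(L, H): L during H ✓
(N, U): N during U ✓
(Q, S): Q during S ✓
Count: 14.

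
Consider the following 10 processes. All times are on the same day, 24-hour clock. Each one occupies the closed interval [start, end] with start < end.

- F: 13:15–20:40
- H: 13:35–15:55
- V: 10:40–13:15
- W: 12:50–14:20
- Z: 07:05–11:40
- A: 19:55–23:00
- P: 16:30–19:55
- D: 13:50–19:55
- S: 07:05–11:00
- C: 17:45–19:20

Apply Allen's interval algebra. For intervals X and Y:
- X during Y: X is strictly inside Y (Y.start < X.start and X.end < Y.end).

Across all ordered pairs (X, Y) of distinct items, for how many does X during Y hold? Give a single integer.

6

Checking all 90 ordered pairs for relation 'during'; matching pairs in alphabetical order:
(C, D): C during D ✓
(C, F): C during F ✓
(C, P): C during P ✓
(D, F): D during F ✓
(H, F): H during F ✓
(P, F): P during F ✓
Count: 6.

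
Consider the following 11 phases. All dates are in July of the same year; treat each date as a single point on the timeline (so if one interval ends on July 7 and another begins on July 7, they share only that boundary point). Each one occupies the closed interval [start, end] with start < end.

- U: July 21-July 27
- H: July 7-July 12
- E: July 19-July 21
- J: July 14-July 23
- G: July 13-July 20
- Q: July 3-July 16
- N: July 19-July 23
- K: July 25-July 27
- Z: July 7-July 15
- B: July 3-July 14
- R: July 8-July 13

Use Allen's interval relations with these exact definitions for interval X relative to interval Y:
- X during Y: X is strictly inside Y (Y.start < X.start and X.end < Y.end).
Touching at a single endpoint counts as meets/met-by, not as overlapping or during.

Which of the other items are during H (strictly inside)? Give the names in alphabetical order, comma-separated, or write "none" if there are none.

none

Target H = [July 7, July 12].
B [July 3, July 14] → contains → no.
E [July 19, July 21] → after → no.
G [July 13, July 20] → after → no.
J [July 14, July 23] → after → no.
K [July 25, July 27] → after → no.
N [July 19, July 23] → after → no.
Q [July 3, July 16] → contains → no.
R [July 8, July 13] → overlapped-by → no.
U [July 21, July 27] → after → no.
Z [July 7, July 15] → started-by → no.
Result: none.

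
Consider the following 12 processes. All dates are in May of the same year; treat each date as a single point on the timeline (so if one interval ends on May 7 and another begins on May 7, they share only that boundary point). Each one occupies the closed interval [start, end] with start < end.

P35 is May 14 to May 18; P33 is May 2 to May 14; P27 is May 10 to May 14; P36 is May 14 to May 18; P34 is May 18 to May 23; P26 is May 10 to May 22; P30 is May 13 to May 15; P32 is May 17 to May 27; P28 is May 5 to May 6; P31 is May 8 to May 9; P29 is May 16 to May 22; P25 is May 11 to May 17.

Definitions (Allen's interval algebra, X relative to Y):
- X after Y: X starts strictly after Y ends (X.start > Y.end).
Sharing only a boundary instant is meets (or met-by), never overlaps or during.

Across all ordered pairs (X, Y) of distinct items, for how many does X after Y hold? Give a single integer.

29

Checking all 132 ordered pairs for relation 'after'; matching pairs in alphabetical order:
(P25, P28): P25 after P28 ✓
(P25, P31): P25 after P31 ✓
(P26, P28): P26 after P28 ✓
(P26, P31): P26 after P31 ✓
(P27, P28): P27 after P28 ✓
(P27, P31): P27 after P31 ✓
(P29, P27): P29 after P27 ✓
(P29, P28): P29 after P28 ✓
(P29, P30): P29 after P30 ✓
(P29, P31): P29 after P31 ✓
(P29, P33): P29 after P33 ✓
(P30, P28): P30 after P28 ✓
(P30, P31): P30 after P31 ✓
(P31, P28): P31 after P28 ✓
(P32, P27): P32 after P27 ✓
(P32, P28): P32 after P28 ✓
(P32, P30): P32 after P30 ✓
(P32, P31): P32 after P31 ✓
(P32, P33): P32 after P33 ✓
(P34, P25): P34 after P25 ✓
(P34, P27): P34 after P27 ✓
(P34, P28): P34 after P28 ✓
(P34, P30): P34 after P30 ✓
(P34, P31): P34 after P31 ✓
... plus 5 further pairs not listed.
Count: 29.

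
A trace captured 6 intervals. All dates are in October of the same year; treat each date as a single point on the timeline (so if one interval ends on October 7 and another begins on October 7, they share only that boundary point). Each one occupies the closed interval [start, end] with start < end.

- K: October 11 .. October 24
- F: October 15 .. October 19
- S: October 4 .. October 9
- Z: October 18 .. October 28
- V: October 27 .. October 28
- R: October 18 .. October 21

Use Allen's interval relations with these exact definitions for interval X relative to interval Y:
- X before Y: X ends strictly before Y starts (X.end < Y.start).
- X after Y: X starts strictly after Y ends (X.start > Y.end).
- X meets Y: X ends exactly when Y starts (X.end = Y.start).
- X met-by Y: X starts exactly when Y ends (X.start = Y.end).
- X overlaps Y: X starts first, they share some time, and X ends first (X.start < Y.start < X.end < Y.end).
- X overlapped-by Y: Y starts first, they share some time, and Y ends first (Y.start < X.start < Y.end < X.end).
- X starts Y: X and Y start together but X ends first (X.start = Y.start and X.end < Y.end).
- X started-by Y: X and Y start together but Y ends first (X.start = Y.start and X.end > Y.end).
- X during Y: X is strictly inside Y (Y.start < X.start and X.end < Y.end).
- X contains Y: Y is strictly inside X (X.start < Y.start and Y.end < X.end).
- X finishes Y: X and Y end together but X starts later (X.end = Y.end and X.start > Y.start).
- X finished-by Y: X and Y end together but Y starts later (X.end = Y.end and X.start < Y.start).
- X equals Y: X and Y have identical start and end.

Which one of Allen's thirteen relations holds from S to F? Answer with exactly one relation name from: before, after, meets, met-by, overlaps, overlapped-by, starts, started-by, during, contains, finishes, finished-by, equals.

S = [October 4, October 9]; F = [October 15, October 19].
Compare endpoints: S.start < F.start, S.start < F.end, S.end < F.start, S.end < F.end.
That pattern is 'before'.

before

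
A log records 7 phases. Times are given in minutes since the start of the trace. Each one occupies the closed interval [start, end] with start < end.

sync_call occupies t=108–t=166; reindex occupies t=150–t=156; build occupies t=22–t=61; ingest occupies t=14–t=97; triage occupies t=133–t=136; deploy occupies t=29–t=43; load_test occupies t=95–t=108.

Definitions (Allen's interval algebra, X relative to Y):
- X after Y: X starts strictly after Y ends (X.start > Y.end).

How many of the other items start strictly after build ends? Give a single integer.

Target build = [t=22, t=61].
deploy [t=29, t=43] → during → no.
ingest [t=14, t=97] → contains → no.
load_test [t=95, t=108] → after → counts.
reindex [t=150, t=156] → after → counts.
sync_call [t=108, t=166] → after → counts.
triage [t=133, t=136] → after → counts.
Total: 4.

4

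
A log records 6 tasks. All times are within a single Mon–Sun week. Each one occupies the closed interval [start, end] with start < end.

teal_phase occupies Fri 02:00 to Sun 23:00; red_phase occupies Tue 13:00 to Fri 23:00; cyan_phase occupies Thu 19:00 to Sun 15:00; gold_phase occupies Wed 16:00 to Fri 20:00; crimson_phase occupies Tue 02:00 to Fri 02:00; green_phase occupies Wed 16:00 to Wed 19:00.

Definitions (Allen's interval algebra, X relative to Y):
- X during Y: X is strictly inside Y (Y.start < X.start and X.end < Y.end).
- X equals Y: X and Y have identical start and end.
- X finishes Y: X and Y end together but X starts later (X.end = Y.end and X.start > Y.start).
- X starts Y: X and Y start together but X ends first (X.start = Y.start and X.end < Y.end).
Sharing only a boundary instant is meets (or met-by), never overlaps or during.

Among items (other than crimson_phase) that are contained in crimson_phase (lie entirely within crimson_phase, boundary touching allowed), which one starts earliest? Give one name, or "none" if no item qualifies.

Target crimson_phase = [Tue 02:00, Fri 02:00].
cyan_phase [Thu 19:00, Sun 15:00] → overlapped-by → excluded.
gold_phase [Wed 16:00, Fri 20:00] → overlapped-by → excluded.
green_phase [Wed 16:00, Wed 19:00] → during → candidate.
red_phase [Tue 13:00, Fri 23:00] → overlapped-by → excluded.
teal_phase [Fri 02:00, Sun 23:00] → met-by → excluded.
Among candidates, earliest start is Wed 16:00 → green_phase.

green_phase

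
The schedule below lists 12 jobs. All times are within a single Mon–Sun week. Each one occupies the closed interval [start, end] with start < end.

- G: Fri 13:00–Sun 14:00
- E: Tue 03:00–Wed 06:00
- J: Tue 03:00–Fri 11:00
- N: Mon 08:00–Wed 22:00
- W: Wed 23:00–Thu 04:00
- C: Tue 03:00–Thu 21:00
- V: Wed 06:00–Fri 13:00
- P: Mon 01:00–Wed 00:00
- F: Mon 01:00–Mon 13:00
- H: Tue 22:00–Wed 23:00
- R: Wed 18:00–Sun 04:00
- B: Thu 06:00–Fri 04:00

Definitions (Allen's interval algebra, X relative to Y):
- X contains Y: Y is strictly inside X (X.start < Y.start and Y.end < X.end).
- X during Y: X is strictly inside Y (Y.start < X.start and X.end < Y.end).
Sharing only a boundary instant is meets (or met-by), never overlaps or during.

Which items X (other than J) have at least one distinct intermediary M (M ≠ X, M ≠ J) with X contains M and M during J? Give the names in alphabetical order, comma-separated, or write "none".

Target J = [Tue 03:00, Fri 11:00].
Intermediaries M with M during J: B, H, W.
Via B — items with X contains B: R, V.
Via H — items with X contains H: C.
Via W — items with X contains W: C, R, V.
Union: C, R, V.

C, R, V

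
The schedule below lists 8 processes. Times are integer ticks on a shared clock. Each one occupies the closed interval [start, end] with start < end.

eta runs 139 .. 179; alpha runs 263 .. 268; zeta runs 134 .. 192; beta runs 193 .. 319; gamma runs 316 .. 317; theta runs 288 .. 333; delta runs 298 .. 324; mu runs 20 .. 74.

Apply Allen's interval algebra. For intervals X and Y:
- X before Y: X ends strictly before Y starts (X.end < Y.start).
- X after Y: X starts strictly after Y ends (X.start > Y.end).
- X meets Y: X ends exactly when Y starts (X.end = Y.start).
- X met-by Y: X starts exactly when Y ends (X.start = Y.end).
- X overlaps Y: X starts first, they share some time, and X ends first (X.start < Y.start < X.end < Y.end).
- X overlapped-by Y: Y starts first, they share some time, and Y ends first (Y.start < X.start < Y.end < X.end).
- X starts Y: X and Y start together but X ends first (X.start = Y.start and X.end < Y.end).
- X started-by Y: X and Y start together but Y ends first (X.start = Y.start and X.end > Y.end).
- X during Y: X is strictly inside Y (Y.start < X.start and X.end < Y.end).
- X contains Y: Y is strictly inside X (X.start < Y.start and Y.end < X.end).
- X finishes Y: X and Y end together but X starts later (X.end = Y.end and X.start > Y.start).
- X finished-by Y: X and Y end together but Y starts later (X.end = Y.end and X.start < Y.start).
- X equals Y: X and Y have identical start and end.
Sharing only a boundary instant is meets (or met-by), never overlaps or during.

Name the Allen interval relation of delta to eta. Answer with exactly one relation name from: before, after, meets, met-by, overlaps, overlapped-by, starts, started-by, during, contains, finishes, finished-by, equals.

delta = [298, 324]; eta = [139, 179].
Compare endpoints: delta.start > eta.start, delta.start > eta.end, delta.end > eta.start, delta.end > eta.end.
That pattern is 'after'.

after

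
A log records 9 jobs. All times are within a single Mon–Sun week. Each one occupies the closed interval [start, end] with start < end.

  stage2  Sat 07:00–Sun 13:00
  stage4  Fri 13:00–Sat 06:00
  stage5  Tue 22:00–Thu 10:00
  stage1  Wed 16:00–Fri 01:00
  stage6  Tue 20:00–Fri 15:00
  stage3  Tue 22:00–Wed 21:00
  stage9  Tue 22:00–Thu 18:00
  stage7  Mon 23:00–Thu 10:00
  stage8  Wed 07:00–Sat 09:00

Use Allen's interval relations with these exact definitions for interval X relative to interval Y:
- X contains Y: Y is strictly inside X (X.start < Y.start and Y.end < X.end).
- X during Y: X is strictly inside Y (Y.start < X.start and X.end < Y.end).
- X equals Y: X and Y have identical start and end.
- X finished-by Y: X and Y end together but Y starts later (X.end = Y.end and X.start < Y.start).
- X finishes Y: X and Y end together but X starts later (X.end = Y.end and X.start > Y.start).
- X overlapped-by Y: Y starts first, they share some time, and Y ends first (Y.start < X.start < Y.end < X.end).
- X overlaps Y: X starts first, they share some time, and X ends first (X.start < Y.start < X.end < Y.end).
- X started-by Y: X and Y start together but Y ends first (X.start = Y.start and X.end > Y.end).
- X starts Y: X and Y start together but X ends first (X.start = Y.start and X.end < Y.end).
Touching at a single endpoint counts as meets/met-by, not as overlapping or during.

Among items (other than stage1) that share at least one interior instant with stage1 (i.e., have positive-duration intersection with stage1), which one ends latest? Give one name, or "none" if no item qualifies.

Target stage1 = [Wed 16:00, Fri 01:00].
stage2 [Sat 07:00, Sun 13:00] → after → excluded.
stage3 [Tue 22:00, Wed 21:00] → overlaps → candidate.
stage4 [Fri 13:00, Sat 06:00] → after → excluded.
stage5 [Tue 22:00, Thu 10:00] → overlaps → candidate.
stage6 [Tue 20:00, Fri 15:00] → contains → candidate.
stage7 [Mon 23:00, Thu 10:00] → overlaps → candidate.
stage8 [Wed 07:00, Sat 09:00] → contains → candidate.
stage9 [Tue 22:00, Thu 18:00] → overlaps → candidate.
Among candidates, latest end is Sat 09:00 → stage8.

stage8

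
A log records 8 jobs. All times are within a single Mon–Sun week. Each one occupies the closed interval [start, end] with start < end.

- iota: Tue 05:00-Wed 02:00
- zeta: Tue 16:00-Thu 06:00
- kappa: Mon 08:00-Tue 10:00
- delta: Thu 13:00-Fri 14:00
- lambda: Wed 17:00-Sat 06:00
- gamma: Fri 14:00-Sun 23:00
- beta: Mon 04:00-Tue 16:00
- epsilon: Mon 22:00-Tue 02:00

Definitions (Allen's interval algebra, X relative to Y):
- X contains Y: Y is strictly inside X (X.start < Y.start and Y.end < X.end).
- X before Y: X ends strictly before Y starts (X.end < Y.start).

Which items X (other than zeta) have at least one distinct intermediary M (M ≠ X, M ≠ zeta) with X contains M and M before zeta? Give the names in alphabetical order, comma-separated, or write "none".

Target zeta = [Tue 16:00, Thu 06:00].
Intermediaries M with M before zeta: epsilon, kappa.
Via epsilon — items with X contains epsilon: beta, kappa.
Via kappa — items with X contains kappa: beta.
Union: beta, kappa.

beta, kappa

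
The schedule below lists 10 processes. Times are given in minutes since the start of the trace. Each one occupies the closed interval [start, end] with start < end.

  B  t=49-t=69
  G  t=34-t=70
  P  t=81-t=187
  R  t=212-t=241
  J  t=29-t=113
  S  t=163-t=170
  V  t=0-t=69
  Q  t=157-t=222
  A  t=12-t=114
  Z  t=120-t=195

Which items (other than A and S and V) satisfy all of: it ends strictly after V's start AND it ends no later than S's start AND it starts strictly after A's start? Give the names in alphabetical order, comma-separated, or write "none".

Conditions: its end is strictly after V's start (X.end > t=0) AND its end is no later than S's start (X.end <= t=163) AND its start is strictly after A's start (X.start > t=12).
B: end t=69 > t=0? ✓; end t=69 <= t=163? ✓; start t=49 > t=12? ✓ → yes.
G: end t=70 > t=0? ✓; end t=70 <= t=163? ✓; start t=34 > t=12? ✓ → yes.
J: end t=113 > t=0? ✓; end t=113 <= t=163? ✓; start t=29 > t=12? ✓ → yes.
P: end t=187 > t=0? ✓; end t=187 <= t=163? ✗; start t=81 > t=12? ✓ → no.
Q: end t=222 > t=0? ✓; end t=222 <= t=163? ✗; start t=157 > t=12? ✓ → no.
R: end t=241 > t=0? ✓; end t=241 <= t=163? ✗; start t=212 > t=12? ✓ → no.
Z: end t=195 > t=0? ✓; end t=195 <= t=163? ✗; start t=120 > t=12? ✓ → no.
Result: B, G, J.

B, G, J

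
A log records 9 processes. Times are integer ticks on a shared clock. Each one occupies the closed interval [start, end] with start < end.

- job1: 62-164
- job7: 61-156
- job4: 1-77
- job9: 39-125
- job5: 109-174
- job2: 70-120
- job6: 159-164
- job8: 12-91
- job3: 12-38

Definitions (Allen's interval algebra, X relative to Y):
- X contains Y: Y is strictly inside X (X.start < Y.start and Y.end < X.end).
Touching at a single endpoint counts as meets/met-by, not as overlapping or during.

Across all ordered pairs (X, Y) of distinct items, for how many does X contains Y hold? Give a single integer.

Checking all 72 ordered pairs for relation 'contains'; matching pairs in alphabetical order:
(job1, job2): job1 contains job2 ✓
(job4, job3): job4 contains job3 ✓
(job5, job6): job5 contains job6 ✓
(job7, job2): job7 contains job2 ✓
(job9, job2): job9 contains job2 ✓
Count: 5.

5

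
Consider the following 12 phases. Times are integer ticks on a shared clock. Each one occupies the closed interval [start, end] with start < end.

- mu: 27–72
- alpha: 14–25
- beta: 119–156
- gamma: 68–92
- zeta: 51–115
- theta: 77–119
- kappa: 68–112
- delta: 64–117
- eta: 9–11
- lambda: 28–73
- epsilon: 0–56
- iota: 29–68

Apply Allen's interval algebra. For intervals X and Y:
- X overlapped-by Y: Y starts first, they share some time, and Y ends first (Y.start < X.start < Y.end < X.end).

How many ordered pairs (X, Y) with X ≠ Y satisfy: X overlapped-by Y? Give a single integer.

20

Checking all 132 ordered pairs for relation 'overlapped-by'; matching pairs in alphabetical order:
(delta, iota): delta overlapped-by iota ✓
(delta, lambda): delta overlapped-by lambda ✓
(delta, mu): delta overlapped-by mu ✓
(delta, zeta): delta overlapped-by zeta ✓
(gamma, lambda): gamma overlapped-by lambda ✓
(gamma, mu): gamma overlapped-by mu ✓
(iota, epsilon): iota overlapped-by epsilon ✓
(kappa, lambda): kappa overlapped-by lambda ✓
(kappa, mu): kappa overlapped-by mu ✓
(lambda, epsilon): lambda overlapped-by epsilon ✓
(lambda, mu): lambda overlapped-by mu ✓
(mu, epsilon): mu overlapped-by epsilon ✓
(theta, delta): theta overlapped-by delta ✓
(theta, gamma): theta overlapped-by gamma ✓
(theta, kappa): theta overlapped-by kappa ✓
(theta, zeta): theta overlapped-by zeta ✓
(zeta, epsilon): zeta overlapped-by epsilon ✓
(zeta, iota): zeta overlapped-by iota ✓
(zeta, lambda): zeta overlapped-by lambda ✓
(zeta, mu): zeta overlapped-by mu ✓
Count: 20.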